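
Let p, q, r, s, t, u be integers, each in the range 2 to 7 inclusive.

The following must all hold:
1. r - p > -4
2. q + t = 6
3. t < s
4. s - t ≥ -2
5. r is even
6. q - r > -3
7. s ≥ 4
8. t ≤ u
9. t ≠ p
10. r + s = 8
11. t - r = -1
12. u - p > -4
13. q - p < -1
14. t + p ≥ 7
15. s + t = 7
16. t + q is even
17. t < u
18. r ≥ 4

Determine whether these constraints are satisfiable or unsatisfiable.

Satisfiable

Try p = 7, q = 3, r = 4, s = 4, t = 3, u = 5.
Check constraint 1: r - p = -3; constraint 2: q + t = 6; constraint 4: s - t = 1. The remaining constraints are straightforward to verify.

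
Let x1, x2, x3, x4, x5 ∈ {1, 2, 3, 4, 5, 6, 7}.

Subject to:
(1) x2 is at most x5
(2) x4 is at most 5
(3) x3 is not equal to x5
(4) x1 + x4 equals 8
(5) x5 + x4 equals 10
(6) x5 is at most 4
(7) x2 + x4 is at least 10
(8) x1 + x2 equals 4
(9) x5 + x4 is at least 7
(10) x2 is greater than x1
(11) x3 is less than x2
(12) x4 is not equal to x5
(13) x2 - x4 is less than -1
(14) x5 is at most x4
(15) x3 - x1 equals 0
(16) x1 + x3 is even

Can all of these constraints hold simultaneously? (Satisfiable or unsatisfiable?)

Unsatisfiable

From constraints 1 and 6: x2 ≤ x5 ≤ 4. From constraint 2: x4 ≤ 5. Hence x2 + x4 ≤ 9. But constraint 7 requires x2 + x4 ≥ 10, and 10 > 9. Contradiction.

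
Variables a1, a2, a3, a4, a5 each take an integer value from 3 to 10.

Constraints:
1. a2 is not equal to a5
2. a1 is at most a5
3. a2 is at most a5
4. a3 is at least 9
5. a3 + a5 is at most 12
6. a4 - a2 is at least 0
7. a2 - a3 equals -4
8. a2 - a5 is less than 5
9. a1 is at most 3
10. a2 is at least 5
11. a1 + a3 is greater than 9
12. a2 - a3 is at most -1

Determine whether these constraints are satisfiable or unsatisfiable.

From constraint 4: a3 ≥ 9. From constraints 3 and 10: a5 ≥ a2 ≥ 5. Hence a3 + a5 ≥ 14. But constraint 5 requires a3 + a5 ≤ 12, and 12 < 14. Contradiction.

Unsatisfiable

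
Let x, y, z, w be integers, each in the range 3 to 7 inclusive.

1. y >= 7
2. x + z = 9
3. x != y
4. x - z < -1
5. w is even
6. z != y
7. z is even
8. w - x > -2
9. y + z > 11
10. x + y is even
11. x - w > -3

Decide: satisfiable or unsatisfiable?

Satisfiable

The assignment x = 3, y = 7, z = 6, w = 4 works:
  constraint 2 holds since x + z = 9.
  constraint 4 holds since x - z = -3.
  constraint 8 holds since w - x = 1.
The rest check out directly.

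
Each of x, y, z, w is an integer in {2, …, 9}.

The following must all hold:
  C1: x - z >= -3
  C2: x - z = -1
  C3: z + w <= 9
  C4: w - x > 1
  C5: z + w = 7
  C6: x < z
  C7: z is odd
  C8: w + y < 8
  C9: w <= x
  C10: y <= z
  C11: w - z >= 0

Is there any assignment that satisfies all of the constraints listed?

Unsatisfiable

Constraints 6, 9, and 11 give w ≤ x, x < z, z ≤ w. Chaining: w ≤ x < z ≤ w, which forces w < w — impossible.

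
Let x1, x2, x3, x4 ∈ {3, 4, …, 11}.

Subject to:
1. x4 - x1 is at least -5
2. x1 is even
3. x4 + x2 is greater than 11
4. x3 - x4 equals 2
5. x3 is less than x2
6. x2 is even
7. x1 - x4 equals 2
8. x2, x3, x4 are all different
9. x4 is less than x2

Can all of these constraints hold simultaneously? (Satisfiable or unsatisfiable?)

Satisfiable

Setting (x1, x2, x3, x4) = (6, 10, 6, 4) satisfies everything: constraint 1: x4 - x1 = -2; constraint 3: x4 + x2 = 14; constraint 4: x3 - x4 = 2, and the others follow.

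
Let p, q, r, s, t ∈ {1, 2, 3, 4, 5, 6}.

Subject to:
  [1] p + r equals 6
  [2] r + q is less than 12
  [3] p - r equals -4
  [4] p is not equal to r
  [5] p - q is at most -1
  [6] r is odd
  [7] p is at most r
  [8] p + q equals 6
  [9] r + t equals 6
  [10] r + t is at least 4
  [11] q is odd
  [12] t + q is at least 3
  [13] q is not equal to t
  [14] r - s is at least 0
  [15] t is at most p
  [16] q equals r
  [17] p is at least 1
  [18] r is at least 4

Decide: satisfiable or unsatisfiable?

The assignment p = 1, q = 5, r = 5, s = 4, t = 1 works:
  constraint 1 holds since p + r = 6.
  constraint 2 holds since r + q = 10.
The rest check out directly.

Satisfiable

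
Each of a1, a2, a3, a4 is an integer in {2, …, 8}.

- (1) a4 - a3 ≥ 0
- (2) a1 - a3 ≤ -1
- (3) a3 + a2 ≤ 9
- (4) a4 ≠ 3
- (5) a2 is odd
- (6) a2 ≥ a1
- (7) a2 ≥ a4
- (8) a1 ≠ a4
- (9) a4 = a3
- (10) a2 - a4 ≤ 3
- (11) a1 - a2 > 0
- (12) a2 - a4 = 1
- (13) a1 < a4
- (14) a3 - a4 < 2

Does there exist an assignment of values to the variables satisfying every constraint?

Constraints 1, 2, 7, and 11 give a2 < a1, a1 < a3, a3 ≤ a4, a4 ≤ a2. Chaining: a2 < a1 < a3 ≤ a4 ≤ a2, which forces a2 < a2 — impossible.

Unsatisfiable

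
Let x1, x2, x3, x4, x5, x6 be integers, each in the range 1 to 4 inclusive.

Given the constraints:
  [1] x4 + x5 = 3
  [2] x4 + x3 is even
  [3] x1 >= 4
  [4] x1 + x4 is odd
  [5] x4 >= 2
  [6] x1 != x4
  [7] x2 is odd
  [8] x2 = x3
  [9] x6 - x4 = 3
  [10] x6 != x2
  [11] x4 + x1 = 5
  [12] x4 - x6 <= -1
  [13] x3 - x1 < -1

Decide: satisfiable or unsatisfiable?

Unsatisfiable

From constraint 5: x4 ≥ 2. From constraint 3: x1 ≥ 4. Hence x4 + x1 ≥ 6. But constraint 11 requires x4 + x1 = 5, and 5 < 6. Contradiction.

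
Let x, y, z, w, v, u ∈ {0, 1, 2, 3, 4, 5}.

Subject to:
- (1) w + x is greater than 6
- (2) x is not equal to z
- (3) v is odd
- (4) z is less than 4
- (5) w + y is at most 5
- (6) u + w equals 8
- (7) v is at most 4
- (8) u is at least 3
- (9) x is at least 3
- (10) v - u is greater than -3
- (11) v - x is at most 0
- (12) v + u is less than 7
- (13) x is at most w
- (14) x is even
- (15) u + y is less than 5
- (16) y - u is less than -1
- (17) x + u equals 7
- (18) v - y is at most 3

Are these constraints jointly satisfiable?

One satisfying assignment is x = 4, y = 0, z = 2, w = 5, v = 1, u = 3.
For the less obvious constraints — constraint 1: w + x = 9; constraint 5: w + y = 5; constraint 6: u + w = 8 — and the others hold by inspection.

Satisfiable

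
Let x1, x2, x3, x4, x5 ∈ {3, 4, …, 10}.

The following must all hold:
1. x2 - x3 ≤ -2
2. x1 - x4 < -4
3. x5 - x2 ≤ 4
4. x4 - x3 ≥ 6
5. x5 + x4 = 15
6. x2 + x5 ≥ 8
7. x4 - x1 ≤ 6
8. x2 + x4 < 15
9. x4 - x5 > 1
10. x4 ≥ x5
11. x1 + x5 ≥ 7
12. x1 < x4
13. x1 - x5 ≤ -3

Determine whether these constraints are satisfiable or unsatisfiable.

Constraints 1, 3, 4, 7, and 13 give x2 − x5 ≥ -4, x5 − x1 ≥ 3, x1 − x4 ≥ -6, x4 − x3 ≥ 6, x3 − x2 ≥ 2.
Adding all 5 inequalities: the left sides telescope to 0, and the right sides sum to (-4) + 3 + (-6) + 6 + 2 = 1. So 0 ≥ 1, which is false.

Unsatisfiable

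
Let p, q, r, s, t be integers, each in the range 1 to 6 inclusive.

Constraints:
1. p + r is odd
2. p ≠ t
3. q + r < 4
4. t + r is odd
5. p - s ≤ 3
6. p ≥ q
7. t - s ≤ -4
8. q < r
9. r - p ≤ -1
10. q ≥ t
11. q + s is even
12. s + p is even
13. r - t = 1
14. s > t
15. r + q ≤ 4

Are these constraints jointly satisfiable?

Satisfiable

Take p = 5, q = 1, r = 2, s = 5, t = 1. Then constraint 3: q + r = 3; constraint 5: p - s = 0, and every other listed constraint is also met.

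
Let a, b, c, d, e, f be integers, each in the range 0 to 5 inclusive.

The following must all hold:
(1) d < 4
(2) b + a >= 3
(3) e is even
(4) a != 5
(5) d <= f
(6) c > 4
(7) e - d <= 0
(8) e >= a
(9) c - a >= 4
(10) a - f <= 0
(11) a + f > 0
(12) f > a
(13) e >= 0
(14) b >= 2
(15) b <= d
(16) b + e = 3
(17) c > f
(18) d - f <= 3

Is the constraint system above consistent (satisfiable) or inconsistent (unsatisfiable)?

The assignment a = 0, b = 3, c = 5, d = 3, e = 0, f = 3 works:
  constraint 2 holds since b + a = 3.
  constraint 7 holds since e - d = -3.
The rest check out directly.

Satisfiable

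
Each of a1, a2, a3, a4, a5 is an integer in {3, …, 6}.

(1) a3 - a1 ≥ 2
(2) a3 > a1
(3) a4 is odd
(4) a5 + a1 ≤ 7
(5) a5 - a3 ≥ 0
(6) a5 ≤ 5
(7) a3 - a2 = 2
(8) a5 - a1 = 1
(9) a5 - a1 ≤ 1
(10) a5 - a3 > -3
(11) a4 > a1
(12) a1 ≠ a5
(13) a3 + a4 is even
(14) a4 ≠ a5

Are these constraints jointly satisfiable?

Unsatisfiable

Constraints 1, 5, and 9 give a5 − a3 ≥ 0, a3 − a1 ≥ 2, a1 − a5 ≥ -1.
Adding all 3 inequalities: the left sides telescope to 0, and the right sides sum to 0 + 2 + (-1) = 1. So 0 ≥ 1, which is false.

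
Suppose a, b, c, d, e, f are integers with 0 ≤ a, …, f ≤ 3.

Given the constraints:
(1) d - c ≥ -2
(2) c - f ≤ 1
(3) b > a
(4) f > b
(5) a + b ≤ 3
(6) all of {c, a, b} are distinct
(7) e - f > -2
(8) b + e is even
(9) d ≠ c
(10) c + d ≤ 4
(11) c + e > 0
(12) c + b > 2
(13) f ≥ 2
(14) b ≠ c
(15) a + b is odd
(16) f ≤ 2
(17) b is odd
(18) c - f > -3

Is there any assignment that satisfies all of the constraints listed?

One satisfying assignment is a = 0, b = 1, c = 2, d = 0, e = 1, f = 2.
For the less obvious constraints — constraint 1: d - c = -2; constraint 2: c - f = 0 — and the others hold by inspection.

Satisfiable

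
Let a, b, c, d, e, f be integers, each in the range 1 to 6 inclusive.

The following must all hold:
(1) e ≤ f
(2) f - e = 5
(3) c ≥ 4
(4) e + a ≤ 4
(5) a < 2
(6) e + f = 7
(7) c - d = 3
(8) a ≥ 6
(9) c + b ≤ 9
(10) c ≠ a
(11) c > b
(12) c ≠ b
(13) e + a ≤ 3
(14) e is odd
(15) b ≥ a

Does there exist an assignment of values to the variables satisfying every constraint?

From constraint 3: c ≥ 4. From constraints 8 and 15: b ≥ a ≥ 6. Hence c + b ≥ 10. But constraint 9 requires c + b ≤ 9, and 9 < 10. Contradiction.

Unsatisfiable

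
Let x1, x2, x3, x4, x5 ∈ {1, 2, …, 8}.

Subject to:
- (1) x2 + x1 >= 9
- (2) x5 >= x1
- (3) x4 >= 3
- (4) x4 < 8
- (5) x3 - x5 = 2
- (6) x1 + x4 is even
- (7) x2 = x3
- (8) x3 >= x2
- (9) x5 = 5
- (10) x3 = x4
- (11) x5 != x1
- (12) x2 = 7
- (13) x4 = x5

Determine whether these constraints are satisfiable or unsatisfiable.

Unsatisfiable

Constraint 12 fixes x2 = 7 and constraint 9 fixes x5 = 5. Constraints 7, 10, and 13 give x2 = x3 = x4 = x5, so x2 = x5. But 7 ≠ 5 — contradiction.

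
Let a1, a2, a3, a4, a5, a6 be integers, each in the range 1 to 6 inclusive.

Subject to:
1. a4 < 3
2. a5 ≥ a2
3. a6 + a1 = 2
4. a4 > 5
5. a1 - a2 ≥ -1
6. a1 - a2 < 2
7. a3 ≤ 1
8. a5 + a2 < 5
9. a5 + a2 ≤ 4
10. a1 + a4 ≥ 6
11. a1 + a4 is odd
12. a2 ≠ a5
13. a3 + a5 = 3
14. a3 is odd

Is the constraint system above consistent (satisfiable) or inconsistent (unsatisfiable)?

From constraint 4: a4 ≥ 6. From constraint 1: a4 ≤ 2. But 2 < 6, so no value of a4 works.

Unsatisfiable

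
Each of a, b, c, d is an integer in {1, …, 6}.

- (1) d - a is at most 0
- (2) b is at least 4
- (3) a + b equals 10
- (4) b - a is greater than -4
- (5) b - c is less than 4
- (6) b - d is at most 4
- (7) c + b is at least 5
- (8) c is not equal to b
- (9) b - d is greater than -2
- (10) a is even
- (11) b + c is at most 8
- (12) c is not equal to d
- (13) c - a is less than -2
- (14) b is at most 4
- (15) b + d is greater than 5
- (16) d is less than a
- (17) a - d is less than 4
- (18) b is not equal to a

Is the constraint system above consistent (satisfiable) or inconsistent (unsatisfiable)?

Satisfiable

Setting (a, b, c, d) = (6, 4, 1, 3) satisfies everything: constraint 1: d - a = -3; constraint 3: a + b = 10, and the others follow.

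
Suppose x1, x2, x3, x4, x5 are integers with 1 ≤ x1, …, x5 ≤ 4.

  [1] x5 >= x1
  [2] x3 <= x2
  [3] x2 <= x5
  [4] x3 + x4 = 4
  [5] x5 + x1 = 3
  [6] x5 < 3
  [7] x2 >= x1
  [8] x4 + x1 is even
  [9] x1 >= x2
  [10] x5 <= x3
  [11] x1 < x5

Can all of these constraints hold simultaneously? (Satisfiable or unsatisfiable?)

Constraints 2, 9, 10, and 11 give x3 ≤ x2, x2 ≤ x1, x1 < x5, x5 ≤ x3. Chaining: x3 ≤ x2 ≤ x1 < x5 ≤ x3, which forces x3 < x3 — impossible.

Unsatisfiable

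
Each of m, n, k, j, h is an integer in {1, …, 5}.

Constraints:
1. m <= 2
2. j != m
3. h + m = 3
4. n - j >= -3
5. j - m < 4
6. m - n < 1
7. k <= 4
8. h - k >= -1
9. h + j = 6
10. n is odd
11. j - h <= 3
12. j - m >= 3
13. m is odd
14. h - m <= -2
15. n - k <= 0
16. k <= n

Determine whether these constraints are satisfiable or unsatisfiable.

Unsatisfiable

Constraints 4, 8, 12, 14, and 15 give h − k ≥ -1, k − n ≥ 0, n − j ≥ -3, j − m ≥ 3, m − h ≥ 2.
Adding all 5 inequalities: the left sides telescope to 0, and the right sides sum to (-1) + 0 + (-3) + 3 + 2 = 1. So 0 ≥ 1, which is false.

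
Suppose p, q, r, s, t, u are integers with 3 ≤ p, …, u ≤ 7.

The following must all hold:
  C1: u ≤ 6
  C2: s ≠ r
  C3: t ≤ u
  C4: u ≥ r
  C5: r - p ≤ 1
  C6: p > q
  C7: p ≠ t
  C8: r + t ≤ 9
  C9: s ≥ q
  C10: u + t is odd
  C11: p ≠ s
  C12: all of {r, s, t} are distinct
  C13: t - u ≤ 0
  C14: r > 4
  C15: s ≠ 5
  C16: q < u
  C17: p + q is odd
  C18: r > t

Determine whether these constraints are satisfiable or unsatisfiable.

Satisfiable

Try p = 6, q = 3, r = 5, s = 7, t = 3, u = 6.
Check constraint 5: r - p = -1; constraint 8: r + t = 8; constraint 13: t - u = -3. The remaining constraints are straightforward to verify.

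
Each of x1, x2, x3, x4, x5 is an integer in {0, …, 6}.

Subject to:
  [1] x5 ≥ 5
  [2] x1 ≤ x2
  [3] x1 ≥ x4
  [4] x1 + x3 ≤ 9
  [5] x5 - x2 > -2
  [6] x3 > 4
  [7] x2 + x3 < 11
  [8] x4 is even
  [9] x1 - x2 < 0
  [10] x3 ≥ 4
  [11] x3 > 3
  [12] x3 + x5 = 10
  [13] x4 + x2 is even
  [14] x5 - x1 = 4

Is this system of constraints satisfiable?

The assignment x1 = 1, x2 = 4, x3 = 5, x4 = 0, x5 = 5 works:
  constraint 4 holds since x1 + x3 = 6.
  constraint 5 holds since x5 - x2 = 1.
The rest check out directly.

Satisfiable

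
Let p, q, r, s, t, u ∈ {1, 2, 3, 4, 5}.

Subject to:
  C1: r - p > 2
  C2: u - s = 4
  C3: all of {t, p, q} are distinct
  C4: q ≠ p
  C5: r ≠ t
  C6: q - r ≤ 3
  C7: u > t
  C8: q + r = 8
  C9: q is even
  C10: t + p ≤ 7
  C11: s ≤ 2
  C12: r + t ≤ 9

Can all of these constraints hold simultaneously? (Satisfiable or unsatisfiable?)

The assignment p = 1, q = 4, r = 4, s = 1, t = 3, u = 5 works:
  constraint 1 holds since r - p = 3.
  constraint 2 holds since u - s = 4.
  constraint 6 holds since q - r = 0.
The rest check out directly.

Satisfiable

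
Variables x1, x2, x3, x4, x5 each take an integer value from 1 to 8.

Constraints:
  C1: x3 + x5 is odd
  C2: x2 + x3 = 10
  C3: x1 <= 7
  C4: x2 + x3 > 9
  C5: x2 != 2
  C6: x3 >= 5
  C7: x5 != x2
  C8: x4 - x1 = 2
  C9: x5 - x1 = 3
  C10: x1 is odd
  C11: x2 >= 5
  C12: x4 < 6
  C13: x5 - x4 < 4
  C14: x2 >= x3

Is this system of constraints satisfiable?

Satisfiable

Setting (x1, x2, x3, x4, x5) = (3, 5, 5, 5, 6) satisfies everything: constraint 2: x2 + x3 = 10; constraint 4: x2 + x3 = 10, and the others follow.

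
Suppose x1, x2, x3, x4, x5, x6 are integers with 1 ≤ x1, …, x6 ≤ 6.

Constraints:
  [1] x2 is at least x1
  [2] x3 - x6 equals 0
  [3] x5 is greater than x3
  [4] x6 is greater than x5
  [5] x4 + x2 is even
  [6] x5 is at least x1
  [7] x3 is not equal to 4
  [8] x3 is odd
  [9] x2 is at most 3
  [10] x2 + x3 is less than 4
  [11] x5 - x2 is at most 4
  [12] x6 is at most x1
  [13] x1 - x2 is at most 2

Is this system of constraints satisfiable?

Constraints 4, 6, and 12 give x1 ≤ x5, x5 < x6, x6 ≤ x1. Chaining: x1 ≤ x5 < x6 ≤ x1, which forces x1 < x1 — impossible.

Unsatisfiable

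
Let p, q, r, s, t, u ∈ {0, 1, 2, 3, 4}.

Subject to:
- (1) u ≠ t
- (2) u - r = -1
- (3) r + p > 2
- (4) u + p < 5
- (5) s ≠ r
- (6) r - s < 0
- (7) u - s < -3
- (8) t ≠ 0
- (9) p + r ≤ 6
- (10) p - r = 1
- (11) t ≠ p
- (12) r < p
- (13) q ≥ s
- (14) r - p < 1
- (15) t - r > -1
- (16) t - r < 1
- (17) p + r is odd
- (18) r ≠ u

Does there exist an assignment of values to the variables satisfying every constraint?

Try p = 2, q = 4, r = 1, s = 4, t = 1, u = 0.
Check constraint 2: u - r = -1; constraint 3: r + p = 3; constraint 4: u + p = 2. The remaining constraints are straightforward to verify.

Satisfiable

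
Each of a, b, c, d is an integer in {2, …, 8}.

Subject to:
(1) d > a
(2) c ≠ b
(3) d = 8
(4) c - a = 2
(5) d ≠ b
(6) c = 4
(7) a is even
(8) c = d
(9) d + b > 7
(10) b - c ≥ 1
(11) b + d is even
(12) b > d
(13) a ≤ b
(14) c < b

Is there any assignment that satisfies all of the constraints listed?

Unsatisfiable

Constraint 6 fixes c = 4 and constraint 3 fixes d = 8, but constraint 8 requires c = d. Since 4 ≠ 8, contradiction.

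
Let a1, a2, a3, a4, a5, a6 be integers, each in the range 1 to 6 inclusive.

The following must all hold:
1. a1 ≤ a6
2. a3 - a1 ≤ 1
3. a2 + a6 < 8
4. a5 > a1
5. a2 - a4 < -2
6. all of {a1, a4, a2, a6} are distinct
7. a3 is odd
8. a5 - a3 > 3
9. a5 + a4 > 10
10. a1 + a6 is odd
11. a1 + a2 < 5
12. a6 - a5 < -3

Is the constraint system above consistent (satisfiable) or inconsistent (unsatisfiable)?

The assignment a1 = 1, a2 = 3, a3 = 1, a4 = 6, a5 = 6, a6 = 2 works:
  constraint 2 holds since a3 - a1 = 0.
  constraint 3 holds since a2 + a6 = 5.
The rest check out directly.

Satisfiable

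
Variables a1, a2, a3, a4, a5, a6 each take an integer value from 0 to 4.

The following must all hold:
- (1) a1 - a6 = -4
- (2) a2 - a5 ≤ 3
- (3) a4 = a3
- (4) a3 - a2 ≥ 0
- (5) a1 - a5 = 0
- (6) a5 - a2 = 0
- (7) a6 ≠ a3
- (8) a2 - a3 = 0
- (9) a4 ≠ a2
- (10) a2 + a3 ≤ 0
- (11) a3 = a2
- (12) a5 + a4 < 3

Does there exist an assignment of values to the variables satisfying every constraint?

From constraints 3 and 11, a4 = a3 = a2, so a4 = a2. But constraint 9 says a4 ≠ a2. Contradiction.

Unsatisfiable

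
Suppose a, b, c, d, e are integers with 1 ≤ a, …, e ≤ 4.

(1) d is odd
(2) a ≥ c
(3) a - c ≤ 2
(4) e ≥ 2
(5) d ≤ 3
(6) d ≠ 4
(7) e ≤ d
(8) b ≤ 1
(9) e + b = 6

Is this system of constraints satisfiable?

From constraints 5 and 7: e ≤ d ≤ 3. From constraint 8: b ≤ 1. Hence e + b ≤ 4. But constraint 9 requires e + b = 6, and 6 > 4. Contradiction.

Unsatisfiable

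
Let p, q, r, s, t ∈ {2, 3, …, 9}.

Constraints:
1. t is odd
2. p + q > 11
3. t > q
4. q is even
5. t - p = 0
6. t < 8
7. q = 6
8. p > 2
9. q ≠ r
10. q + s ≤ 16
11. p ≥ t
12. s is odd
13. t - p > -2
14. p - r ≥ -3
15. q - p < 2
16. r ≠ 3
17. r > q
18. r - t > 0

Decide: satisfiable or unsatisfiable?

Try p = 7, q = 6, r = 8, s = 9, t = 7.
Check constraint 2: p + q = 13; constraint 5: t - p = 0; constraint 10: q + s = 15. The remaining constraints are straightforward to verify.

Satisfiable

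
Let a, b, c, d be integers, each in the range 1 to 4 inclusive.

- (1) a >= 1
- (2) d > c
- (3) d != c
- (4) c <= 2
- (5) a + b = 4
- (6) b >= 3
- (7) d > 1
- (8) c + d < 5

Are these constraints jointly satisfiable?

Satisfiable

Take a = 1, b = 3, c = 1, d = 3. Then constraint 2: d = 3, c = 1; constraint 5: a + b = 4; constraint 8: c + d = 4, and every other listed constraint is also met.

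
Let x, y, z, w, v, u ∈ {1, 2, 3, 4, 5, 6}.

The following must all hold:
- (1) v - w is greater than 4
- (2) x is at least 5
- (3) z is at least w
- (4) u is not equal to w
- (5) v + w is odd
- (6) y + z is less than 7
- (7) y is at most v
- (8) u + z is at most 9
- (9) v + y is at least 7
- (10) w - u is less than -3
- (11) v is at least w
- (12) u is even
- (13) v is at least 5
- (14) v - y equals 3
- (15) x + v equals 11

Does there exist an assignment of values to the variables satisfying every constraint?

Satisfiable

The assignment x = 5, y = 3, z = 3, w = 1, v = 6, u = 6 works:
  constraint 1 holds since v - w = 5.
  constraint 6 holds since y + z = 6.
The rest check out directly.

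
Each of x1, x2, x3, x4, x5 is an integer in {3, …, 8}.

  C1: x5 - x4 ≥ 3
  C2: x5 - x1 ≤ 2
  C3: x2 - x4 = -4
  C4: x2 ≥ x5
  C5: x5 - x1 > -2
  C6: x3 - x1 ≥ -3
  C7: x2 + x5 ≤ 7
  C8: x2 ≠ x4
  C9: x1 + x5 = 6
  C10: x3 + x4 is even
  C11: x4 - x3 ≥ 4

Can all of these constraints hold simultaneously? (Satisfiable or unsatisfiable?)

Unsatisfiable

Constraints 1, 2, 6, and 11 give x3 − x1 ≥ -3, x1 − x5 ≥ -2, x5 − x4 ≥ 3, x4 − x3 ≥ 4.
Adding all 4 inequalities: the left sides telescope to 0, and the right sides sum to (-3) + (-2) + 3 + 4 = 2. So 0 ≥ 2, which is false.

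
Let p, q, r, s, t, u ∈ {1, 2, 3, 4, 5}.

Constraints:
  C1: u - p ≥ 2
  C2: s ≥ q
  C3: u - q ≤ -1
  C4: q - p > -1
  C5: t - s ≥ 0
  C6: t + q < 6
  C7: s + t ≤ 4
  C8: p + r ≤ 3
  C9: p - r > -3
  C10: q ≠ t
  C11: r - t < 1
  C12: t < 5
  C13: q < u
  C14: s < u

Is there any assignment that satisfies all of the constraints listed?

Constraints 2, 3, and 14 give u < q, q ≤ s, s < u. Chaining: u < q ≤ s < u, which forces u < u — impossible.

Unsatisfiable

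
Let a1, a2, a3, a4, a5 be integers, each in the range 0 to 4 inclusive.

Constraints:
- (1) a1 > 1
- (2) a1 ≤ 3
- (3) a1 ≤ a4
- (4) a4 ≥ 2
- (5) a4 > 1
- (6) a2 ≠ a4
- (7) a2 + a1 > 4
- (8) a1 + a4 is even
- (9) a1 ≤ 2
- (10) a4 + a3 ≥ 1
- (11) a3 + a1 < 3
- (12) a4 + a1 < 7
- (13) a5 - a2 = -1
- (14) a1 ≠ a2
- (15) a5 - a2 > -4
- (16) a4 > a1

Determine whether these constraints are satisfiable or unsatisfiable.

Satisfiable

Setting (a1, a2, a3, a4, a5) = (2, 3, 0, 4, 2) satisfies everything: constraint 7: a2 + a1 = 5; constraint 10: a4 + a3 = 4; constraint 11: a3 + a1 = 2, and the others follow.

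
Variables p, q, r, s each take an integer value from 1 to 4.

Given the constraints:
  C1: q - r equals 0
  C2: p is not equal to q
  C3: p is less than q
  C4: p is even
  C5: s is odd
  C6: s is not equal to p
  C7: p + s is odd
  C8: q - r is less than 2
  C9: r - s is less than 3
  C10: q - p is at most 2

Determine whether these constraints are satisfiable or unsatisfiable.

Satisfiable

Try p = 2, q = 4, r = 4, s = 3.
Check constraint 1: q - r = 0; constraint 8: q - r = 0. The remaining constraints are straightforward to verify.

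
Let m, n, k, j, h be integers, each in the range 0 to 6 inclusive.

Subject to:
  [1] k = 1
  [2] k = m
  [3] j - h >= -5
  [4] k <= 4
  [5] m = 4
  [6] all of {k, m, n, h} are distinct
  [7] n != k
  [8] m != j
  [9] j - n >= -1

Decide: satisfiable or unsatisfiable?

Constraint 1 fixes k = 1 and constraint 5 fixes m = 4, but constraint 2 requires k = m. Since 1 ≠ 4, contradiction.

Unsatisfiable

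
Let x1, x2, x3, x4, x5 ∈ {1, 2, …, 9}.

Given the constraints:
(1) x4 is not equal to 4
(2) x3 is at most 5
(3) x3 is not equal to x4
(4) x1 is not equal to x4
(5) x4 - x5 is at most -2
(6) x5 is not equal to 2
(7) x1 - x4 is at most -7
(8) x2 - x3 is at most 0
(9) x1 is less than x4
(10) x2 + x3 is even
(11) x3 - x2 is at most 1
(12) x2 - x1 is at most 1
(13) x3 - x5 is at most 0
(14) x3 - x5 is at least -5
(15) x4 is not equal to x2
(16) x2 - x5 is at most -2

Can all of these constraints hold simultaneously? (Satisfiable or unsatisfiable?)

Unsatisfiable

Constraints 5, 7, 11, 12, and 14 give x1 − x2 ≥ -1, x2 − x3 ≥ -1, x3 − x5 ≥ -5, x5 − x4 ≥ 2, x4 − x1 ≥ 7.
Adding all 5 inequalities: the left sides telescope to 0, and the right sides sum to (-1) + (-1) + (-5) + 2 + 7 = 2. So 0 ≥ 2, which is false.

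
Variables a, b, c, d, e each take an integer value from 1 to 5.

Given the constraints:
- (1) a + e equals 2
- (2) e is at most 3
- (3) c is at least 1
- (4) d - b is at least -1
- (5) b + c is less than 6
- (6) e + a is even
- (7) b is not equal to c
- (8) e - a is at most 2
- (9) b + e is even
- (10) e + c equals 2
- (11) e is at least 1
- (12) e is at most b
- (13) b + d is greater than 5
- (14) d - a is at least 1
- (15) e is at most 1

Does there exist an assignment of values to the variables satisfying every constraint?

Take a = 1, b = 3, c = 1, d = 4, e = 1. Then constraint 1: a + e = 2; constraint 4: d - b = 1; constraint 5: b + c = 4, and every other listed constraint is also met.

Satisfiable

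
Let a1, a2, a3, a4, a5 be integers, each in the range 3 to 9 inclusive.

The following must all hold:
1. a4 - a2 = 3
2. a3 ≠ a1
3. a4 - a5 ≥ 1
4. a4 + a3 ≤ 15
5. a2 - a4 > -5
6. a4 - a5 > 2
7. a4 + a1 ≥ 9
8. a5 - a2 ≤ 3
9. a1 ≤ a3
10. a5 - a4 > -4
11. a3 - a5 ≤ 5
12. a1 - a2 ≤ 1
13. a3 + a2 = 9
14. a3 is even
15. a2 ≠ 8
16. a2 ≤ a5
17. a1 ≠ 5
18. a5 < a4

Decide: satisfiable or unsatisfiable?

Satisfiable

Take a1 = 3, a2 = 3, a3 = 6, a4 = 6, a5 = 3. Then constraint 1: a4 - a2 = 3; constraint 3: a4 - a5 = 3; constraint 4: a4 + a3 = 12, and every other listed constraint is also met.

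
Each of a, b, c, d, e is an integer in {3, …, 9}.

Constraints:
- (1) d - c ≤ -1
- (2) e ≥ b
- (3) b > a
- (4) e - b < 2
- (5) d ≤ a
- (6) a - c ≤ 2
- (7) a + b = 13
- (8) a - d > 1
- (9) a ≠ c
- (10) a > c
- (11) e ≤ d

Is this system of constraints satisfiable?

Unsatisfiable

Constraints 1, 2, 3, 10, and 11 give b ≤ e, e ≤ d, d < c, c < a, a < b. Chaining: b ≤ e ≤ d < c < a < b, which forces b < b — impossible.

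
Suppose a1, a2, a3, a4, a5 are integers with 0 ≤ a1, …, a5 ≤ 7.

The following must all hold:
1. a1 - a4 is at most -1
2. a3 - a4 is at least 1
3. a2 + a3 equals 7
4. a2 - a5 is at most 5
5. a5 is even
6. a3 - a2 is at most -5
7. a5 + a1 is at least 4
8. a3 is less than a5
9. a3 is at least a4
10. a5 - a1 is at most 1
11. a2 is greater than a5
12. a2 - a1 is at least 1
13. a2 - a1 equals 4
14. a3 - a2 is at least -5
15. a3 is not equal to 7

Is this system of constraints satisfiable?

Unsatisfiable

Constraints 1, 2, 4, 6, and 10 give a1 − a5 ≥ -1, a5 − a2 ≥ -5, a2 − a3 ≥ 5, a3 − a4 ≥ 1, a4 − a1 ≥ 1.
Adding all 5 inequalities: the left sides telescope to 0, and the right sides sum to (-1) + (-5) + 5 + 1 + 1 = 1. So 0 ≥ 1, which is false.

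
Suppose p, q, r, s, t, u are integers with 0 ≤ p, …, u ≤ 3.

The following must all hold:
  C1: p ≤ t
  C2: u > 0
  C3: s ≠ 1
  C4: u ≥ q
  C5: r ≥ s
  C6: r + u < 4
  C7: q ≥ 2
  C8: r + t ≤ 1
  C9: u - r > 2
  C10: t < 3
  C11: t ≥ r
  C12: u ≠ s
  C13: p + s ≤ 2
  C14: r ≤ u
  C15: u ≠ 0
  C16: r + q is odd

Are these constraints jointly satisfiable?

Setting (p, q, r, s, t, u) = (0, 3, 0, 0, 0, 3) satisfies everything: constraint 6: r + u = 3; constraint 8: r + t = 0; constraint 9: u - r = 3, and the others follow.

Satisfiable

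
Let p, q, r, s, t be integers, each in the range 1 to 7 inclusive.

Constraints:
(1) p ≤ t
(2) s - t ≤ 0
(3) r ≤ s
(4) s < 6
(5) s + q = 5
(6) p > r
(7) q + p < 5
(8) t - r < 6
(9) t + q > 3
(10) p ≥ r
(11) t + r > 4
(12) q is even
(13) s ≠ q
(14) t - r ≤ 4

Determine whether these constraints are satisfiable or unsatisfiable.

Satisfiable

Take p = 2, q = 2, r = 1, s = 3, t = 4. Then constraint 2: s - t = -1; constraint 5: s + q = 5, and every other listed constraint is also met.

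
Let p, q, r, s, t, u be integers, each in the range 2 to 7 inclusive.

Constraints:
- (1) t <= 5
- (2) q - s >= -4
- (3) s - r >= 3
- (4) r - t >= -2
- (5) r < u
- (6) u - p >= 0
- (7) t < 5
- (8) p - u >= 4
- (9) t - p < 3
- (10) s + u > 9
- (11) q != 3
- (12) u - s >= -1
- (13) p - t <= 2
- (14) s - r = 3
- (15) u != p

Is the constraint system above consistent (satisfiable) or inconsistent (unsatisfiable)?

Constraints 3, 4, 8, 12, and 13 give s − r ≥ 3, r − t ≥ -2, t − p ≥ -2, p − u ≥ 4, u − s ≥ -1.
Adding all 5 inequalities: the left sides telescope to 0, and the right sides sum to 3 + (-2) + (-2) + 4 + (-1) = 2. So 0 ≥ 2, which is false.

Unsatisfiable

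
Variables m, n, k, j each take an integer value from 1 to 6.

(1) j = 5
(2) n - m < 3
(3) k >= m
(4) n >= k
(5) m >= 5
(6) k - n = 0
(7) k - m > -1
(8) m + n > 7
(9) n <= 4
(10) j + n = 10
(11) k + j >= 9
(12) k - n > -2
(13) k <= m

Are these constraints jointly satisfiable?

From constraints 3 and 5: k ≥ m and m ≥ 5, so k ≥ 5. From constraints 4 and 9: k ≤ n and n ≤ 4, so k ≤ 4. But 4 < 5, so no value of k works.

Unsatisfiable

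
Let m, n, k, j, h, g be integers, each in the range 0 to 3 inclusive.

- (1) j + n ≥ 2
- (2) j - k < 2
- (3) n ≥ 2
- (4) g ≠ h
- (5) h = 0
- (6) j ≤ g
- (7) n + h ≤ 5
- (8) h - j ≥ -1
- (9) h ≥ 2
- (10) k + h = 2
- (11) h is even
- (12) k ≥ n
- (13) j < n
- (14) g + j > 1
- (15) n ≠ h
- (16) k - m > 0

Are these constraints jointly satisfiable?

Unsatisfiable

From constraints 3 and 12: k ≥ n ≥ 2. From constraint 9: h ≥ 2. Hence k + h ≥ 4. But constraint 10 requires k + h = 2, and 2 < 4. Contradiction.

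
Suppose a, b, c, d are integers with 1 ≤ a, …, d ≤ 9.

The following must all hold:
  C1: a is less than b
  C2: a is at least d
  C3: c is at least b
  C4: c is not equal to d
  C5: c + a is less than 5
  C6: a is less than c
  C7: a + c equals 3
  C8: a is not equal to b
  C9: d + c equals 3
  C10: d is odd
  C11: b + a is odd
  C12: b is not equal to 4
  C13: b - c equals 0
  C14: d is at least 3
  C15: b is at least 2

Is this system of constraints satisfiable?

Unsatisfiable

From constraints 2 and 14: a ≥ d ≥ 3. From constraints 3 and 15: c ≥ b ≥ 2. Hence a + c ≥ 5. But constraint 7 requires a + c = 3, and 3 < 5. Contradiction.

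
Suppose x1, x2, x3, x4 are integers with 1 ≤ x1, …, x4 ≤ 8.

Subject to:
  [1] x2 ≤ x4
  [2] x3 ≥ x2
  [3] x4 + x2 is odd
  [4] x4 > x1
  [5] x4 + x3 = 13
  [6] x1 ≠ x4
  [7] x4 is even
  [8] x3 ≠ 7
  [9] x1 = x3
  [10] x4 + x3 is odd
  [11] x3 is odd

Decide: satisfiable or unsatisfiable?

Take x1 = 5, x2 = 3, x3 = 5, x4 = 8. Then constraint 3: x4 + x2 = 11 is odd; constraint 5: x4 + x3 = 13; constraint 7: x4 = 8 is even, and every other listed constraint is also met.

Satisfiable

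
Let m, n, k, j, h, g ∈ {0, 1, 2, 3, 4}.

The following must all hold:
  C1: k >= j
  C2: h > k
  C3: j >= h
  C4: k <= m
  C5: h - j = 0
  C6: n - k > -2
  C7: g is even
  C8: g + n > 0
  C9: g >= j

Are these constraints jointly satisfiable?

Constraints 1, 2, and 3 give j ≤ k, k < h, h ≤ j. Chaining: j ≤ k < h ≤ j, which forces j < j — impossible.

Unsatisfiable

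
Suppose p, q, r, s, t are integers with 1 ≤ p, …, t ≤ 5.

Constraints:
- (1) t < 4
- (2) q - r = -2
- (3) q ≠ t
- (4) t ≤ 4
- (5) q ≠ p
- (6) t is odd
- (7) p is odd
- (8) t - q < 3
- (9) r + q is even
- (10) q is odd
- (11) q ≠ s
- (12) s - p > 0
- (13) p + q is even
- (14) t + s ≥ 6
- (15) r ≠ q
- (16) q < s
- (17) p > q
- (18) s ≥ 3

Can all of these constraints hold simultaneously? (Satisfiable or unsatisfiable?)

Setting (p, q, r, s, t) = (3, 1, 3, 5, 3) satisfies everything: constraint 2: q - r = -2; constraint 8: t - q = 2; constraint 12: s - p = 2, and the others follow.

Satisfiable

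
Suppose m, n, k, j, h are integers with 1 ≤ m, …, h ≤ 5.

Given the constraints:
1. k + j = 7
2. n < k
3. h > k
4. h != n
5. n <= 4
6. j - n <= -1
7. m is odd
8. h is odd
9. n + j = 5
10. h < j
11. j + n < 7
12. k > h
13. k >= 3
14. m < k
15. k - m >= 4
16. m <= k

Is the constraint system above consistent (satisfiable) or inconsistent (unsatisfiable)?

Constraints 2, 3, 6, and 10 give j < n, n < k, k < h, h < j. Chaining: j < n < k < h < j, which forces j < j — impossible.

Unsatisfiable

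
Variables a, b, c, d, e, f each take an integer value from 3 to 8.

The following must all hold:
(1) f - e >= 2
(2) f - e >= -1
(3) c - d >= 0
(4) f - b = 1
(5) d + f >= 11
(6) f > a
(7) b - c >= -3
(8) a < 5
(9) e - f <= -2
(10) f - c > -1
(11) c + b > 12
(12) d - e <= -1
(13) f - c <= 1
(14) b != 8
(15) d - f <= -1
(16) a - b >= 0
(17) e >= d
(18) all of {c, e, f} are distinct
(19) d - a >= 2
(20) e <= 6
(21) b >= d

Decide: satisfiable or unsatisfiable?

Unsatisfiable

Constraints 7, 9, 12, 13, 16, and 19 give a − b ≥ 0, b − c ≥ -3, c − f ≥ -1, f − e ≥ 2, e − d ≥ 1, d − a ≥ 2.
Adding all 6 inequalities: the left sides telescope to 0, and the right sides sum to 0 + (-3) + (-1) + 2 + 1 + 2 = 1. So 0 ≥ 1, which is false.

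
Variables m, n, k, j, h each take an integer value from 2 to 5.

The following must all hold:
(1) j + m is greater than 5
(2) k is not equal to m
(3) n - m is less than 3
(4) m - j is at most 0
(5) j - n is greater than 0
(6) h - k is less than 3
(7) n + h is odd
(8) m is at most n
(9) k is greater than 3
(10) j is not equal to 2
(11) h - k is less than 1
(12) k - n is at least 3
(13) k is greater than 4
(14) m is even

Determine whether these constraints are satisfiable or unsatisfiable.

Take m = 2, n = 2, k = 5, j = 5, h = 5. Then constraint 1: j + m = 7; constraint 3: n - m = 0, and every other listed constraint is also met.

Satisfiable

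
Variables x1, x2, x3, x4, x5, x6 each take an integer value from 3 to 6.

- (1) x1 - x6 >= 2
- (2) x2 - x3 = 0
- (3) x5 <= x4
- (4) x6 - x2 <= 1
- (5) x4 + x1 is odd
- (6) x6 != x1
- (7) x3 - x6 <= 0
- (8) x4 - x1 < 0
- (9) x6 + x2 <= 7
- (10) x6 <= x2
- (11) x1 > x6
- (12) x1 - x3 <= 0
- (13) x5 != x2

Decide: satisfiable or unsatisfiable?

Constraints 1, 7, and 12 give x1 − x6 ≥ 2, x6 − x3 ≥ 0, x3 − x1 ≥ 0.
Adding all 3 inequalities: the left sides telescope to 0, and the right sides sum to 2 + 0 + 0 = 2. So 0 ≥ 2, which is false.

Unsatisfiable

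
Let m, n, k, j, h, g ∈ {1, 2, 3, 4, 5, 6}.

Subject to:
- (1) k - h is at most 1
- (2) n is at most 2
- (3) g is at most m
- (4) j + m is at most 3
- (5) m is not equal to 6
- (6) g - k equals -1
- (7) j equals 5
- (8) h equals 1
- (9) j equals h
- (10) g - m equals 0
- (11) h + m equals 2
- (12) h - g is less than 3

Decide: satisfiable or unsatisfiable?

Constraint 7 fixes j = 5 and constraint 8 fixes h = 1, but constraint 9 requires j = h. Since 5 ≠ 1, contradiction.

Unsatisfiable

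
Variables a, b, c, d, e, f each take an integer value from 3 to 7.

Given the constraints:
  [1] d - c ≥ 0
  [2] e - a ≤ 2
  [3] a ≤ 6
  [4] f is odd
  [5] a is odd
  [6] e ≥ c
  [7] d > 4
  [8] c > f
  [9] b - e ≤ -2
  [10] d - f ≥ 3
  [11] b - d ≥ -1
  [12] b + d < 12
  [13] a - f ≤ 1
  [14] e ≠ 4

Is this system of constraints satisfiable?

Unsatisfiable

Constraints 2, 9, 10, 11, and 13 give e − b ≥ 2, b − d ≥ -1, d − f ≥ 3, f − a ≥ -1, a − e ≥ -2.
Adding all 5 inequalities: the left sides telescope to 0, and the right sides sum to 2 + (-1) + 3 + (-1) + (-2) = 1. So 0 ≥ 1, which is false.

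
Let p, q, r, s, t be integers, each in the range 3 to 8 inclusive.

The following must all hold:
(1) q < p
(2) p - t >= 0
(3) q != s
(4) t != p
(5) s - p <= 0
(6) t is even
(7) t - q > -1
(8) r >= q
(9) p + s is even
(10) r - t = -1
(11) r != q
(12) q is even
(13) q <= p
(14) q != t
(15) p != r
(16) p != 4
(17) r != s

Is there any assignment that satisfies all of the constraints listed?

The assignment p = 8, q = 4, r = 5, s = 6, t = 6 works:
  constraint 2 holds since p - t = 2.
  constraint 5 holds since s - p = -2.
  constraint 7 holds since t - q = 2.
The rest check out directly.

Satisfiable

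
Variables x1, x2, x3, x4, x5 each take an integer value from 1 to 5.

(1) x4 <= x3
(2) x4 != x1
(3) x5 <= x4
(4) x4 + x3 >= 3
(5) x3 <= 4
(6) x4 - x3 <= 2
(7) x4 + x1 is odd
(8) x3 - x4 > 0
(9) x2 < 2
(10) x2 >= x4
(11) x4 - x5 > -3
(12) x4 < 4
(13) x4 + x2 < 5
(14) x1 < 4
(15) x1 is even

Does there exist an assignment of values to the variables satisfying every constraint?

Satisfiable

The assignment x1 = 2, x2 = 1, x3 = 2, x4 = 1, x5 = 1 works:
  constraint 4 holds since x4 + x3 = 3.
  constraint 6 holds since x4 - x3 = -1.
  constraint 8 holds since x3 - x4 = 1.
The rest check out directly.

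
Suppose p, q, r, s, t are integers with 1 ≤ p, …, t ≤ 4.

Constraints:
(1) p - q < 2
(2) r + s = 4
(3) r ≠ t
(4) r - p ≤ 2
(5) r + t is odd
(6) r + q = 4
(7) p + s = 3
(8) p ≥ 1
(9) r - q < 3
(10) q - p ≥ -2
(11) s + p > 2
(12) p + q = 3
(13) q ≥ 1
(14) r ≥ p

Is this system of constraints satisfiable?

Satisfiable

The assignment p = 2, q = 1, r = 3, s = 1, t = 4 works:
  constraint 1 holds since p - q = 1.
  constraint 2 holds since r + s = 4.
  constraint 4 holds since r - p = 1.
The rest check out directly.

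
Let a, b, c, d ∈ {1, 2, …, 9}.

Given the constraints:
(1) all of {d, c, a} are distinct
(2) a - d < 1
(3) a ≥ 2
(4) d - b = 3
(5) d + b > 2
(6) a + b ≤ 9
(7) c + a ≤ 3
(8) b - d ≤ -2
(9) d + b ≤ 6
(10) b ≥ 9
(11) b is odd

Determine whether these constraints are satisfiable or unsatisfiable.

From constraint 3: a ≥ 2. From constraint 10: b ≥ 9. Hence a + b ≥ 11. But constraint 6 requires a + b ≤ 9, and 9 < 11. Contradiction.

Unsatisfiable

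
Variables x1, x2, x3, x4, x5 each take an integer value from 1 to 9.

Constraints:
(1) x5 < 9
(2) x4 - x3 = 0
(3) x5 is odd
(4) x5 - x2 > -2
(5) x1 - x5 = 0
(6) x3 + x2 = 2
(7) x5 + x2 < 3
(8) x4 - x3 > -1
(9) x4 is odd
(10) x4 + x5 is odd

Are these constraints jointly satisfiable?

Unsatisfiable

Constraint 9 makes x4 odd and constraint 3 makes x5 odd, so x4 + x5 must be even. Constraint 10 says x4 + x5 is odd — contradiction.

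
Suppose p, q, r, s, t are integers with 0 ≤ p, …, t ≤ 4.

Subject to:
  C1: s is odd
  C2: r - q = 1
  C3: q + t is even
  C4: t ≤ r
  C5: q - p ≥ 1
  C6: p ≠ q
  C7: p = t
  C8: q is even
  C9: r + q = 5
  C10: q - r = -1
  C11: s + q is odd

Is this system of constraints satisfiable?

The assignment p = 0, q = 2, r = 3, s = 3, t = 0 works:
  constraint 2 holds since r - q = 1.
  constraint 5 holds since q - p = 2.
  constraint 9 holds since r + q = 5.
The rest check out directly.

Satisfiable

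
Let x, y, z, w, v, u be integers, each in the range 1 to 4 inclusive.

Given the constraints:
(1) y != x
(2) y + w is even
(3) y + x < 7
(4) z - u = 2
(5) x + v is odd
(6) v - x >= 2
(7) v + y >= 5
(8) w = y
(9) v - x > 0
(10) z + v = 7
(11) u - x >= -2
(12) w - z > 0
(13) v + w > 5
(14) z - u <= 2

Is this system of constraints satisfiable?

Satisfiable

One satisfying assignment is x = 1, y = 4, z = 3, w = 4, v = 4, u = 1.
For the less obvious constraints — constraint 3: y + x = 5; constraint 4: z - u = 2; constraint 6: v - x = 3 — and the others hold by inspection.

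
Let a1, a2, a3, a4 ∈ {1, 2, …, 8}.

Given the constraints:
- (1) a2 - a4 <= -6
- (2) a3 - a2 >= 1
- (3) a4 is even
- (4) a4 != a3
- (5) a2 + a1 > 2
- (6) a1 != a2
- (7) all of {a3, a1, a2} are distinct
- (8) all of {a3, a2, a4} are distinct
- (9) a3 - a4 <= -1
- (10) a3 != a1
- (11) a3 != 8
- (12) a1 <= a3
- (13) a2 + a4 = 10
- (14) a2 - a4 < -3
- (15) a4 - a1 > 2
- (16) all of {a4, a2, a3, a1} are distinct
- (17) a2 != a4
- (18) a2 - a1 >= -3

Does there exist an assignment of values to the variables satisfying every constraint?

One satisfying assignment is a1 = 3, a2 = 2, a3 = 4, a4 = 8.
For the less obvious constraints — constraint 1: a2 - a4 = -6; constraint 2: a3 - a2 = 2 — and the others hold by inspection.

Satisfiable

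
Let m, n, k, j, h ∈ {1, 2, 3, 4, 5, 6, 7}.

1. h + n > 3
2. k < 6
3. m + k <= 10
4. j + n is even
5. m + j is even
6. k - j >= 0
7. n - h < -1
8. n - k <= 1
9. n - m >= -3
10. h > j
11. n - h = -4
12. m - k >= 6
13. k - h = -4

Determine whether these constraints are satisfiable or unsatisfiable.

Unsatisfiable

Constraints 8, 9, and 12 give k − n ≥ -1, n − m ≥ -3, m − k ≥ 6.
Adding all 3 inequalities: the left sides telescope to 0, and the right sides sum to (-1) + (-3) + 6 = 2. So 0 ≥ 2, which is false.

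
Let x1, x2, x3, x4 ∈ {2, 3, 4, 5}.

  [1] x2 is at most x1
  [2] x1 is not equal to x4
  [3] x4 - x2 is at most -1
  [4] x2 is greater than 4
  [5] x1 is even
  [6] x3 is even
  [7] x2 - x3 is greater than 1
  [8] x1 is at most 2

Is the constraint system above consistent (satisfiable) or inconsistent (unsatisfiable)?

Unsatisfiable

From constraint 4: x2 ≥ 5. From constraints 1 and 8: x2 ≤ x1 and x1 ≤ 2, so x2 ≤ 2. But 2 < 5, so no value of x2 works.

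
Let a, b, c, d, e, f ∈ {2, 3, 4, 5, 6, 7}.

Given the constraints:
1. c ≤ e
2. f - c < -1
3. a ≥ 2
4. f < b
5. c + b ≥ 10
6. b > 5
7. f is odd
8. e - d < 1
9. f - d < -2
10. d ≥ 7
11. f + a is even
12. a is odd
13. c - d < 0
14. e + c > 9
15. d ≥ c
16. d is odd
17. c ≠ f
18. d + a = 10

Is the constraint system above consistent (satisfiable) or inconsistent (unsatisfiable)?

Satisfiable

The assignment a = 3, b = 7, c = 6, d = 7, e = 6, f = 3 works:
  constraint 2 holds since f - c = -3.
  constraint 5 holds since c + b = 13.
  constraint 8 holds since e - d = -1.
The rest check out directly.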